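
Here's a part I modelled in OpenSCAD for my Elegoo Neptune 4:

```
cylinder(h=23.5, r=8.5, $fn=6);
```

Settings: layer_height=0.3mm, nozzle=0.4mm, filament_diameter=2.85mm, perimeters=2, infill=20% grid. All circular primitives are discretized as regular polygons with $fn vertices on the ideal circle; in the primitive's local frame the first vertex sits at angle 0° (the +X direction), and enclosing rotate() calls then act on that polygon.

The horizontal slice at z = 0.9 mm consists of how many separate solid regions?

At z = 0.9 mm: the cylinder: section is a regular 6-gon, circumradius r=8.5. The result has 1 disconnected region.

1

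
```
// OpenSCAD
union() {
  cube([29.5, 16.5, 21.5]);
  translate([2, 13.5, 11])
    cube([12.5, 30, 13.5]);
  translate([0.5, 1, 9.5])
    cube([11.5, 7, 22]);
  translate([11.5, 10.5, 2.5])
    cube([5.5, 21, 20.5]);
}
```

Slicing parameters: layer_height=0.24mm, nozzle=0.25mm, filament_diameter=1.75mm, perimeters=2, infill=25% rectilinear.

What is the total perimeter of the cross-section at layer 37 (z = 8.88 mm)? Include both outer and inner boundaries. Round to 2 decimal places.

At z = 8.88 mm: the 29.5×16.5 cube contributes its full rectangle (perimeter 92.00 mm); the cube at (2, 13.5) does not reach this height (z outside [11, 24.5]); the cube at (0.5, 1) does not reach this height (z outside [9.5, 31.5]); the cube at (11.5, 10.5) (footprint 5.5×21) is included at this height (perimeter 53.00 mm); Taking the union: the regions partially overlap (shared area 33.00 mm²), so the edge portions inside another operand are dropped and the merged outline is re-measured after clipping — boundary = 122.00 mm. Overall, the cross-section is a single solid region. Total boundary length (outer) = 122.00 mm.

122.00 mm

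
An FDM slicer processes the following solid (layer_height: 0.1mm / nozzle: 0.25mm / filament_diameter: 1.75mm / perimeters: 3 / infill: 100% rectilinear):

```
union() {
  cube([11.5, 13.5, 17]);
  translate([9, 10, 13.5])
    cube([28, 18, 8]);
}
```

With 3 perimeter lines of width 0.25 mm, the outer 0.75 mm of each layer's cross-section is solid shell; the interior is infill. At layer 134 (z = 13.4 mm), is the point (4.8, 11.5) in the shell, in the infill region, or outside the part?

infill

At z = 13.4 mm: the cube (footprint 11.5×13.5) is included at this height; the cube at (9, 10) is not intersected at this z (z outside [13.5, 21.5]); Merging all regions: only the 11.5×13.5 cube is present, so the union is just that shape — 1 connected region. Overall, the cross-section is a single solid region. The nearest boundary edge runs (11.50, 13.50)→(0.00, 13.50); distance from the point to it = 2.00 mm. The point is inside the cross-section and 2.00 mm from the nearest boundary — more than the 0.75 mm shell width (3 × 0.25), so it's in the infill interior.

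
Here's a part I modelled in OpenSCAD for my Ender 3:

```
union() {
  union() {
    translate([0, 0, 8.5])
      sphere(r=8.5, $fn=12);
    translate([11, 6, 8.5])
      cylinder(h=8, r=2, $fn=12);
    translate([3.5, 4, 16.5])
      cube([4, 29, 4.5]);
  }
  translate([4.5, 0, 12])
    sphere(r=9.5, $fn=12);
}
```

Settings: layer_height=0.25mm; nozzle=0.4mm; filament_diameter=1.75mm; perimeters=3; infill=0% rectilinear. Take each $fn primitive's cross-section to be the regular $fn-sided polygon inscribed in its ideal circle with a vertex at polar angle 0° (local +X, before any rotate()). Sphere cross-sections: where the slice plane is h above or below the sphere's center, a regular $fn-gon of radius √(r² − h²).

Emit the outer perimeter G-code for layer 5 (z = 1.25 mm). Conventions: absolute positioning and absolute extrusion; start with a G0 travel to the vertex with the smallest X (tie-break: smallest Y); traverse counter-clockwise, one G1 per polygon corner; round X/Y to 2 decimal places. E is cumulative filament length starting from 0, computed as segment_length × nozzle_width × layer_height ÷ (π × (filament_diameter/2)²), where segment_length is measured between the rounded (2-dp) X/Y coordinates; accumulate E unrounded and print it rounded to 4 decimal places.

G0 X-4.44 Y0.00 Z1.25
G1 X-3.84 Y-2.22 E0.0956
G1 X-2.22 Y-3.84 E0.1909
G1 X0.00 Y-4.44 E0.2865
G1 X2.22 Y-3.84 E0.3821
G1 X3.84 Y-2.22 E0.4773
G1 X4.44 Y0.00 E0.5729
G1 X3.84 Y2.22 E0.6685
G1 X2.22 Y3.84 E0.7638
G1 X0.00 Y4.44 E0.8594
G1 X-2.22 Y3.84 E0.9550
G1 X-3.84 Y2.22 E1.0503
G1 X-4.44 Y0.00 E1.1459

At z = 1.25 mm: the r=8.5 sphere slices to a regular 12-gon of circumradius 4.437 (√(r²−h²) with h=7.25 from center); the cylinder at (11, 6) is absent (z outside [8.5, 16.5]); the cube at (3.5, 4) is absent (z outside [16.5, 21]); Combining (union): only the r=8.5 sphere is present, so the union is just that shape — 1 connected region; the sphere at (4.5, 0) does not reach this height (|z−center|=10.750 > r=9.5); Combining (union): only the result so far is present, so the union is just that shape — 1 connected region. The outline is a single polygon with 12 vertices. Extrusion per mm of travel: 0.4 × 0.25 / (π × 0.875²) = 0.041575. Accumulating E over each segment gives final E = 1.1459.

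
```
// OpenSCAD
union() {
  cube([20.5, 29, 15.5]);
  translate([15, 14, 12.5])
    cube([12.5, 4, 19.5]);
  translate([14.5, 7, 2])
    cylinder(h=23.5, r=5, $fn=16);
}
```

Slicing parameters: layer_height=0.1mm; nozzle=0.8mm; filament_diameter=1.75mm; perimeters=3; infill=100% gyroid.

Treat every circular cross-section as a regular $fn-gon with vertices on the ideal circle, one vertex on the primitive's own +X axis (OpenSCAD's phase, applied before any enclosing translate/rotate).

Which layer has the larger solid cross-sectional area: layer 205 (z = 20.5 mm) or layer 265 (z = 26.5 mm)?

Layer 205 (z = 20.5): the cube does not reach this height (z outside [0, 15.5]); the 12.5×4 cube at (15, 14) contributes its full rectangle (area 50.00 mm²); the r=5 cylinder at (14.5, 7) contributes a regular 16-gon of circumradius 5 (area = (16/2)·5.000²·sin(360°/16) = 76.54 mm²); Combining (union): the 2 present regions are separate (no shared area or edge), so areas and boundary lengths simply add and each stays a separate island — area = 126.54 mm². So its area = 126.54 mm². Layer 265 (z = 26.5): the cube is not intersected at this z (z outside [0, 15.5]); the cube at (15, 14) is present — its section is the full 12.5×4 rectangle (area 50.00 mm²); the cylinder at (14.5, 7) does not reach this height (z outside [2, 25.5]); Merging all regions: only the 12.5×4 cube at (15, 14) is present, so the union is just that shape — area = 50.00 mm². So its area = 50.00 mm². Layer 205 is larger (126.54 vs 50.00 mm²).

layer 205 (z = 20.5 mm)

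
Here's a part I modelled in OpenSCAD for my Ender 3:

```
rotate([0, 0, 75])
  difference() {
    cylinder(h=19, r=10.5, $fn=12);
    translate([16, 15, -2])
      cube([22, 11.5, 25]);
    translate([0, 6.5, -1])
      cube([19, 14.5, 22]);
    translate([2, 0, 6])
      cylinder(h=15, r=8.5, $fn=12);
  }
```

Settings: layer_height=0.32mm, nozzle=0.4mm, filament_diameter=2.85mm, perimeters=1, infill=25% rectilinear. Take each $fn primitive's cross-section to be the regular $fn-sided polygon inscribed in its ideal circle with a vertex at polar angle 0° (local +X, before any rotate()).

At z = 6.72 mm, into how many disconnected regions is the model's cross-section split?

At z = 6.72 mm: the r=10.5 cylinder contributes a regular 12-gon of circumradius 10.5; the 22×11.5 cube at (16, 15) contributes its full rectangle; the cube at (0, 6.5) (footprint 19×14.5) is included at this height; the cylinder at (2, 0): section is a regular 12-gon, circumradius r=8.5; After the difference (first − rest): starting from the r=10.5 cylinder, the 22×11.5 cube at (16, 15) misses the remaining region (no effect); the 19×14.5 cube at (0, 6.5) partially overlaps it — only the 20.67 mm² overlap (of its 275.50 mm²) is removed, clipping the outline; the r=8.5 cylinder at (2, 0) partially overlaps it — only the 206.83 mm² overlap (of its 216.75 mm²) is removed, clipping the outline — 2 connected regions; (rotated 75° about Z; rotation is an isometry so areas/perimeters/island counts are preserved). The result has 2 disconnected regions.

2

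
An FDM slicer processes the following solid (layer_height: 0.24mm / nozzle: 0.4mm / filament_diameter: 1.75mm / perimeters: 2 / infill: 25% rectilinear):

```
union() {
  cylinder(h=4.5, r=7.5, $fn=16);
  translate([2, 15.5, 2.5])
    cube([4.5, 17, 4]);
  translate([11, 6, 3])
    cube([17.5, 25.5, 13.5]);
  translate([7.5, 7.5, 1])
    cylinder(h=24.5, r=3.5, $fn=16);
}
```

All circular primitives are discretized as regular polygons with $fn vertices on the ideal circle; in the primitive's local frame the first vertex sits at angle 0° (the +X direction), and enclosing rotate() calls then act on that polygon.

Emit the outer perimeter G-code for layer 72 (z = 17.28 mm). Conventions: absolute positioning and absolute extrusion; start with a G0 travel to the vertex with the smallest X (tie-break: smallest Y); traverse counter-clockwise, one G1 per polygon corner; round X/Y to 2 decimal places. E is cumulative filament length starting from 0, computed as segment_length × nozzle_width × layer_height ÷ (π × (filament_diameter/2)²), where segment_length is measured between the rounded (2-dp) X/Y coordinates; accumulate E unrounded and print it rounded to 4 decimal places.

G0 X4.00 Y7.50 Z17.28
G1 X4.27 Y6.16 E0.0546
G1 X5.03 Y5.03 E0.1089
G1 X6.16 Y4.27 E0.1633
G1 X7.50 Y4.00 E0.2178
G1 X8.84 Y4.27 E0.2724
G1 X9.97 Y5.03 E0.3267
G1 X10.73 Y6.16 E0.3811
G1 X11.00 Y7.50 E0.4356
G1 X10.73 Y8.84 E0.4902
G1 X9.97 Y9.97 E0.5445
G1 X8.84 Y10.73 E0.5989
G1 X7.50 Y11.00 E0.6535
G1 X6.16 Y10.73 E0.7080
G1 X5.03 Y9.97 E0.7624
G1 X4.27 Y8.84 E0.8167
G1 X4.00 Y7.50 E0.8713

At z = 17.28 mm: the cylinder is not intersected at this z (z outside [0, 4.5]); the cube at (2, 15.5) is not intersected at this z (z outside [2.5, 6.5]); the cube at (11, 6) is not intersected at this z (z outside [3, 16.5]); the r=3.5 cylinder at (7.5, 7.5) gives a regular 16-gon of circumradius 3.5 (constant along its height); Taking the union: only the r=3.5 cylinder at (7.5, 7.5) is present, so the union is just that shape — 1 connected region. The outline is a single polygon with 16 vertices. Extrusion per mm of travel: 0.4 × 0.24 / (π × 0.875²) = 0.039912. Accumulating E over each segment gives final E = 0.8713.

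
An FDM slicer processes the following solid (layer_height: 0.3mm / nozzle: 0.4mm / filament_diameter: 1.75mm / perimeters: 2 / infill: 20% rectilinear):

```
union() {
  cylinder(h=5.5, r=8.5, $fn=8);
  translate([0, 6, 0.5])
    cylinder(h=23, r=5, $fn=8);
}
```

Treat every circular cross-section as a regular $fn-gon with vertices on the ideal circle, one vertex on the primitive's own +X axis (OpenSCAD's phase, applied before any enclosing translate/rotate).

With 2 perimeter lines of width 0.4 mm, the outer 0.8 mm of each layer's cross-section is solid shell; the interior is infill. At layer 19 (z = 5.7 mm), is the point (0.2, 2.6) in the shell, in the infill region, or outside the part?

At z = 5.7 mm: the cylinder is not intersected at this z (z outside [0, 5.5]); the r=5 cylinder at (0, 6) contributes a regular 8-gon of circumradius 5; Taking the union: only the r=5 cylinder at (0, 6) is present, so the union is just that shape — 1 connected region. Overall, the cross-section is a single solid region. The nearest boundary edge runs (-0.00, 1.00)→(3.54, 2.46); distance from the point to it = 1.40 mm. The point is inside the cross-section and 1.40 mm from the nearest boundary — more than the 0.8 mm shell width (2 × 0.4), so it's in the infill interior.

infill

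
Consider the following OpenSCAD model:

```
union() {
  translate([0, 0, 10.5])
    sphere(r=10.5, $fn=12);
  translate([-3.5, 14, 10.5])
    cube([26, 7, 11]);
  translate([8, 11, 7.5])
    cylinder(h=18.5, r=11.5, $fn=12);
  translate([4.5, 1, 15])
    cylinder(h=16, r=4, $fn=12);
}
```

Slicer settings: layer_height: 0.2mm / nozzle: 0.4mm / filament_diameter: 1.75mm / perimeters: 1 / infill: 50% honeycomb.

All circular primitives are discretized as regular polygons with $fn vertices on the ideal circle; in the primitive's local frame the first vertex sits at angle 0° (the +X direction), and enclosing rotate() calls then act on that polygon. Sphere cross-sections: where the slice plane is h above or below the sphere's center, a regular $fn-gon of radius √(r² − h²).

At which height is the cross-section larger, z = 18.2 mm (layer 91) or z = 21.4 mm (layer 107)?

Layer 91 (z = 18.2): the r=10.5 sphere slices to a regular 12-gon of circumradius 7.139 (√(r²−h²) with h=7.7 from center) (area = (12/2)·7.139²·sin(360°/12) = 152.88 mm²); the 26×7 cube at (-3.5, 14) contributes its full rectangle (area 182.00 mm²); the cylinder at (8, 11): section is a regular 12-gon, circumradius r=11.5 (area = (12/2)·11.500²·sin(360°/12) = 396.75 mm²); the r=4 cylinder at (4.5, 1) gives a regular 12-gon of circumradius 4 (constant along its height) (area = (12/2)·4.000²·sin(360°/12) = 48.00 mm²); Merging all regions: the regions partially overlap — summed areas 779.63 mm² minus the doubly-counted overlap 206.69 mm² gives 572.94 mm² — area = 572.94 mm². So its area = 572.94 mm². Layer 107 (z = 21.4): the sphere is absent (|z−center|=10.900 > r=10.5); the 26×7 cube at (-3.5, 14) contributes its full rectangle (area 182.00 mm²); the r=11.5 cylinder at (8, 11) gives a regular 12-gon of circumradius 11.5 (constant along its height) (area = (12/2)·11.500²·sin(360°/12) = 396.75 mm²); the r=4 cylinder at (4.5, 1) contributes a regular 12-gon of circumradius 4 (area = (12/2)·4.000²·sin(360°/12) = 48.00 mm²); Merging all regions: the regions partially overlap — summed areas 626.75 mm² minus the doubly-counted overlap 150.77 mm² gives 475.98 mm² — area = 475.98 mm². So its area = 475.98 mm². Layer 91 is larger (572.94 vs 475.98 mm²).

layer 91 (z = 18.2 mm)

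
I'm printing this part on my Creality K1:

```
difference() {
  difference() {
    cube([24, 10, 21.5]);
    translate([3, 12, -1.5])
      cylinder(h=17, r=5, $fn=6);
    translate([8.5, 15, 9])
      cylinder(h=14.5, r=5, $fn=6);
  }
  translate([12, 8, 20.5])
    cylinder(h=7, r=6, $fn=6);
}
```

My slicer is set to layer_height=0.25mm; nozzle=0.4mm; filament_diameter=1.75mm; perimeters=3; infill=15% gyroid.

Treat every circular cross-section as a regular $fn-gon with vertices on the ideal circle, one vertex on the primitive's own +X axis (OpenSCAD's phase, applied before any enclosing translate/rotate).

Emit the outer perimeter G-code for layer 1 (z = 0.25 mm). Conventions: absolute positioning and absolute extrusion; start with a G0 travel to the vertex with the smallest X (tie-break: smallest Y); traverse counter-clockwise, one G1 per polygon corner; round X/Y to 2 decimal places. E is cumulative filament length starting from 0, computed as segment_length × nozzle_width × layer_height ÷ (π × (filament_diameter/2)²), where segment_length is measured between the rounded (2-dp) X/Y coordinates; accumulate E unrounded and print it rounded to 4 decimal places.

At z = 0.25 mm: the cube (footprint 24×10) is included at this height; the cylinder at (3, 12): section is a regular 6-gon, circumradius r=5; the cylinder at (8.5, 15) does not reach this height (z outside [9, 23.5]); After the difference (first − rest): starting from the 24×10 cube, the r=5 cylinder at (3, 12) partially overlaps it — only the 14.17 mm² overlap (of its 64.95 mm²) is removed, clipping the outline — 1 connected region; the cylinder at (12, 8) does not reach this height (z outside [20.5, 27.5]); Taking the first minus the rest: none of the subtracted shapes is present at this height, so the result so far is unchanged — 1 connected region. The outline is a single polygon with 7 vertices. Extrusion per mm of travel: 0.4 × 0.25 / (π × 0.875²) = 0.041575. Accumulating E over each segment gives final E = 2.8432.

G0 X0.00 Y0.00 Z0.25
G1 X24.00 Y0.00 E0.9978
G1 X24.00 Y10.00 E1.4136
G1 X6.85 Y10.00 E2.1266
G1 X5.50 Y7.67 E2.2385
G1 X0.50 Y7.67 E2.4464
G1 X0.00 Y8.54 E2.4881
G1 X0.00 Y0.00 E2.8432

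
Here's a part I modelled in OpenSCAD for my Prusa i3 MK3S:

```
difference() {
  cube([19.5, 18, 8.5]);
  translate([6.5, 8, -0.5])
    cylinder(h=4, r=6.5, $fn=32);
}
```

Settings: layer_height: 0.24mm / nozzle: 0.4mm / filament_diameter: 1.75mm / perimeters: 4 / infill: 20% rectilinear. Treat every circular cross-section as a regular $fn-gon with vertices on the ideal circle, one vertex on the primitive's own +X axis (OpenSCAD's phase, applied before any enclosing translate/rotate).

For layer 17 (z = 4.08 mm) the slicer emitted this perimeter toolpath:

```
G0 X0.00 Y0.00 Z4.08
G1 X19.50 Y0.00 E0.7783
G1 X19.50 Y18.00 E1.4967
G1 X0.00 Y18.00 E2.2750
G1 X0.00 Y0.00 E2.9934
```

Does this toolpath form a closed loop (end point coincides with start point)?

yes

Start point (G0): (0.00, 0.00). End point (last G1): the path returns to the start — closed.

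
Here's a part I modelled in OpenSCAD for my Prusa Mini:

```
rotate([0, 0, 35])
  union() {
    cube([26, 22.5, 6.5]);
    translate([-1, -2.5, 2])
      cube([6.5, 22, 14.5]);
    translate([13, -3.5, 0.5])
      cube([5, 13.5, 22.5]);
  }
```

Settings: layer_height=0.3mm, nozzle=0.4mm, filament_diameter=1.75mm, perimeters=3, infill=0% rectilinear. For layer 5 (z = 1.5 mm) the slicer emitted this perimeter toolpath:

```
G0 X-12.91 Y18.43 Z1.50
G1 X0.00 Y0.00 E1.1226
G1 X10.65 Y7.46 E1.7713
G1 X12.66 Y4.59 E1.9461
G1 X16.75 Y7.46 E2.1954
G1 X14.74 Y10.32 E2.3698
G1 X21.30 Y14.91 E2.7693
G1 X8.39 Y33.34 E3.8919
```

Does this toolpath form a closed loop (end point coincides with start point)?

Start point (G0): (-12.91, 18.43). End point (last G1): the path does not return to the start — open.

no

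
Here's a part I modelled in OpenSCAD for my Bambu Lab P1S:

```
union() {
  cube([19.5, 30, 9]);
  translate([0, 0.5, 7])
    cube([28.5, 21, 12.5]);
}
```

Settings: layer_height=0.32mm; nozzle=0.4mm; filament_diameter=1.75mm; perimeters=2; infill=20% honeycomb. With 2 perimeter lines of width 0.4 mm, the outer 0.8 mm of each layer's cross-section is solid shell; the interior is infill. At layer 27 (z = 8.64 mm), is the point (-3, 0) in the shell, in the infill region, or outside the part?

At z = 8.64 mm: the cube is present — its section is the full 19.5×30 rectangle; the cube at (0, 0.5) (footprint 28.5×21) is included at this height; Merging all regions: the regions partially overlap (shared area 409.50 mm²), so overlapping operands fuse into one piece — 1 connected region. Overall, the cross-section is a single solid region. The nearest boundary edge runs (19.50, 0.00)→(0.00, 0.00); distance from the point to it = 3.00 mm. The point is not inside any of the regions above, so it lies outside the cross-section (3.00 mm from the nearest boundary).

outside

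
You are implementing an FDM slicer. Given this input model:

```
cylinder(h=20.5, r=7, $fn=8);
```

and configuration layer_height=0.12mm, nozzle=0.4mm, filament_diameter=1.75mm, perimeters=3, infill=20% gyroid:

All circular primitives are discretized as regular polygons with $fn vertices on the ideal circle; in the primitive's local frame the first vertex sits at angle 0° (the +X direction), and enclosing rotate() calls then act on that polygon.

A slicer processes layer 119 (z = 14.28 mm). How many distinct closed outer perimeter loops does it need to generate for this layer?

1

At z = 14.28 mm: the r=7 cylinder gives a regular 8-gon of circumradius 7 (constant along its height). The result has 1 disconnected region.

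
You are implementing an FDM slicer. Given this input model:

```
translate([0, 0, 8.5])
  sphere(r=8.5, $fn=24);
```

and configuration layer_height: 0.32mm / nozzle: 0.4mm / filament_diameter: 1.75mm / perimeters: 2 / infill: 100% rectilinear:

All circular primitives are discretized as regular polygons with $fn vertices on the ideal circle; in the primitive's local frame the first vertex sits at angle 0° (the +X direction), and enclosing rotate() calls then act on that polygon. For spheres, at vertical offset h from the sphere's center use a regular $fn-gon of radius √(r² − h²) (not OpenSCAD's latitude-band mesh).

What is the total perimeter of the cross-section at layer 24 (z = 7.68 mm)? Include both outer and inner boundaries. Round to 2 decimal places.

53.01 mm

At z = 7.68 mm: the r=8.5 sphere contributes a regular 24-gon of circumradius √(8.5²−0.82²) = 8.460 (perimeter = 2·24·8.460·sin(180°/24) = 53.01 mm). Overall, the cross-section is a single solid region. Total boundary length (outer) = 53.01 mm.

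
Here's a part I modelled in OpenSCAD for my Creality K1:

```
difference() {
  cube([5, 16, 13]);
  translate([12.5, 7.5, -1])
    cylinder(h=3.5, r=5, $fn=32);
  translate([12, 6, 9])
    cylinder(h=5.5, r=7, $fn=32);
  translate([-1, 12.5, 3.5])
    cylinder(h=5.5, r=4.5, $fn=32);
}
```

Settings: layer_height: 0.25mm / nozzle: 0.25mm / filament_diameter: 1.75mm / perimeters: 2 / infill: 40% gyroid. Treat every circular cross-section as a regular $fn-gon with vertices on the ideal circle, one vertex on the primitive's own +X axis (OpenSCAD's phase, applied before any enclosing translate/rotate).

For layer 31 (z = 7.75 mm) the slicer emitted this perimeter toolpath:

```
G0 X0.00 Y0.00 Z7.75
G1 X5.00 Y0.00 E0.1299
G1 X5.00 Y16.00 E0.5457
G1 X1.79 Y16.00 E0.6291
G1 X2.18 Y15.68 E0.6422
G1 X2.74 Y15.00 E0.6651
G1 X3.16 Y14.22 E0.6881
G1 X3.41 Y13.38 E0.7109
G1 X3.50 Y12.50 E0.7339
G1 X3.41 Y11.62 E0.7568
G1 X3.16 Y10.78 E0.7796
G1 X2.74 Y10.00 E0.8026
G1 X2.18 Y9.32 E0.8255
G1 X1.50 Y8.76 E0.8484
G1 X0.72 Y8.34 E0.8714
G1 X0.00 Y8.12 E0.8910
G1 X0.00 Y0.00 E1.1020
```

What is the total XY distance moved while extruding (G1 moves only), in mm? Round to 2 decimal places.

Sum the Euclidean lengths of each G1 segment: total = 42.41 mm.

42.41 mm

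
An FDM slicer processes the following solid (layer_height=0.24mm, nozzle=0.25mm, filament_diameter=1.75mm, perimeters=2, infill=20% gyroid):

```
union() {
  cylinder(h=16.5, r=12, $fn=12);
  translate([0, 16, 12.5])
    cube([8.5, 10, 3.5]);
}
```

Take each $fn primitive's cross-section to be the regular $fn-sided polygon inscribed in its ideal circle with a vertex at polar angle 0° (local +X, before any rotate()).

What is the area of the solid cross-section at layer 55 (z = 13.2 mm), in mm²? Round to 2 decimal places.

517.00 mm²

At z = 13.2 mm: the r=12 cylinder contributes a regular 12-gon of circumradius 12 (area = (12/2)·12.000²·sin(360°/12) = 432.00 mm²); the cube at (0, 16) is present — its section is the full 8.5×10 rectangle (area 85.00 mm²); Merging all regions: the 2 present regions are separate (no shared area or edge), so areas and boundary lengths simply add and each stays a separate island — area = 517.00 mm². Overall, the cross-section has 2 separate islands. Net area = 517.00 mm².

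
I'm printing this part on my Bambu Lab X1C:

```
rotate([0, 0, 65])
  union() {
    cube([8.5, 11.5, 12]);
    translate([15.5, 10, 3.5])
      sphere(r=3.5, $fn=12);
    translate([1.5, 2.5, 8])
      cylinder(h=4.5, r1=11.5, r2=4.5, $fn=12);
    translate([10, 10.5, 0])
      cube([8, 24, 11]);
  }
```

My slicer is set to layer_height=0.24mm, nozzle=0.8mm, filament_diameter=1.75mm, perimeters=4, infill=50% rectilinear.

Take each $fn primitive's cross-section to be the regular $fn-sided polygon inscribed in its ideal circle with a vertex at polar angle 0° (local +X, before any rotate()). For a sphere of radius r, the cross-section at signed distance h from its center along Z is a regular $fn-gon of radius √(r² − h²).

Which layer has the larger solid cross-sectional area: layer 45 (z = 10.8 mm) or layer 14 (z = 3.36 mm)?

Layer 45 (z = 10.8): the 8.5×11.5 cube contributes its full rectangle (area 97.75 mm²); the sphere at (15.5, 10) does not reach this height (|z−center|=7.300 > r=3.5); the cone at (1.5, 2.5) contributes a regular 12-gon of circumradius 7.144 (interpolated between r1=11.5 and r2=4.5 at t=0.622) (area = (12/2)·7.144²·sin(360°/12) = 153.13 mm²); the cube at (10, 10.5) (footprint 8×24) is included at this height (area 192.00 mm²); Taking the union: the regions partially overlap — summed areas 442.88 mm² minus the doubly-counted overlap 69.39 mm² gives 373.49 mm² — area = 373.49 mm²; (rotated 65° about Z; rotation is an isometry so areas/perimeters/island counts are preserved). So its area = 373.49 mm². Layer 14 (z = 3.36): the cube (footprint 8.5×11.5) is included at this height (area 97.75 mm²); the sphere at (15.5, 10): section is a regular 12-gon, circumradius = √(r²−h²) = √(3.5²−0.14²) = 3.497 (area = (12/2)·3.497²·sin(360°/12) = 36.69 mm²); the cone at (1.5, 2.5) does not reach this height (z outside [8, 12.5]); the 8×24 cube at (10, 10.5) contributes its full rectangle (area 192.00 mm²); Combining (union): the regions partially overlap — summed areas 326.44 mm² minus the doubly-counted overlap 13.91 mm² gives 312.53 mm² — area = 312.53 mm²; (whole slice rotated 65° about Z — lengths, areas and connectivity unchanged). So its area = 312.53 mm². Layer 45 is larger (373.49 vs 312.53 mm²).

layer 45 (z = 10.8 mm)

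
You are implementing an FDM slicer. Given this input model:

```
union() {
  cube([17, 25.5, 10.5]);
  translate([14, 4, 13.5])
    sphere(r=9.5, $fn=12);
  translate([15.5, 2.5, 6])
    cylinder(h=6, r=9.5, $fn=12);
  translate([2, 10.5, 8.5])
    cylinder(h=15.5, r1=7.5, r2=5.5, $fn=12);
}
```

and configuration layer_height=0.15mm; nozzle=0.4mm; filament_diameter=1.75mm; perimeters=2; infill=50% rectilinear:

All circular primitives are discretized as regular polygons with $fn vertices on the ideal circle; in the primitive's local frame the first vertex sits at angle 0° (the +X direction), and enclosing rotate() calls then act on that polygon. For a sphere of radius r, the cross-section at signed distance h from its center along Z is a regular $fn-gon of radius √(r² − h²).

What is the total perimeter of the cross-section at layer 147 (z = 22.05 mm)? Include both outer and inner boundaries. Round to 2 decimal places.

At z = 22.05 mm: the cube is not intersected at this z (z outside [0, 10.5]); the r=9.5 sphere at (14, 4) contributes a regular 12-gon of circumradius √(9.5²−8.55²) = 4.141 (perimeter = 2·12·4.141·sin(180°/12) = 25.72 mm); the cylinder at (15.5, 2.5) is absent (z outside [6, 12]); the cone at (2, 10.5) (r1=7.5→r2=5.5) has section circumradius 5.752 here — a regular 12-gon (perimeter = 2·12·5.752·sin(180°/12) = 35.73 mm); Merging all regions: the 2 present regions are separate (no shared area or edge), so areas and boundary lengths simply add and each stays a separate island — boundary = 61.45 mm. Overall, the cross-section has 2 separate islands. Total boundary length (outer) = 61.45 mm.

61.45 mm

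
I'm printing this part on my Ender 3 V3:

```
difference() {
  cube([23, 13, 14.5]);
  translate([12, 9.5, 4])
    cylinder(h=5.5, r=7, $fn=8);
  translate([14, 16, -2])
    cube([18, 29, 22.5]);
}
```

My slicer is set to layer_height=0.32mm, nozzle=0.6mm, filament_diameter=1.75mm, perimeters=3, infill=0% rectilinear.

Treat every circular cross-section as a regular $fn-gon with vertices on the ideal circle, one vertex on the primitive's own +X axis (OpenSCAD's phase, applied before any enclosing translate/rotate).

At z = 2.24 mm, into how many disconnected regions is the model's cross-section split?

1

At z = 2.24 mm: the cube (footprint 23×13) is included at this height; the cylinder at (12, 9.5) does not reach this height (z outside [4, 9.5]); the 18×29 cube at (14, 16) contributes its full rectangle; Taking the first minus the rest: starting from the 23×13 cube, the 18×29 cube at (14, 16) misses the remaining region (no effect) — 1 connected region. The result has 1 disconnected region.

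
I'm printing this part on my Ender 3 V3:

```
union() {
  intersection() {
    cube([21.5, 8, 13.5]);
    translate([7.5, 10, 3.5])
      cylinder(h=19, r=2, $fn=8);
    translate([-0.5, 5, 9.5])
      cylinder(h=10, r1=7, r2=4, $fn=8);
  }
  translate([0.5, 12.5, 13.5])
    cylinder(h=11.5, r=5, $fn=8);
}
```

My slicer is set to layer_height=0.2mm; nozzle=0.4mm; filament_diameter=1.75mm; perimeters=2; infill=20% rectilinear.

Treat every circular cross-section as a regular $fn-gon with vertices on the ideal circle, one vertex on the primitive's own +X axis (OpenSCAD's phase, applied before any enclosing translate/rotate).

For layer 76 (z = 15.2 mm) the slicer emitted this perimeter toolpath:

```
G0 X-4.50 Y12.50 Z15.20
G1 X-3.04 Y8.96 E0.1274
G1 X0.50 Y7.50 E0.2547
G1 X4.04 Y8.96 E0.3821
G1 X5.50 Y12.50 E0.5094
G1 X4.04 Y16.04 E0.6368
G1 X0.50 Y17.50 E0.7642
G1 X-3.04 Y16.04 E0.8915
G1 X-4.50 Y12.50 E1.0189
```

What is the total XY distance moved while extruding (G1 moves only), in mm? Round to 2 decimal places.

30.63 mm

Sum the Euclidean lengths of each G1 segment: total = 30.63 mm.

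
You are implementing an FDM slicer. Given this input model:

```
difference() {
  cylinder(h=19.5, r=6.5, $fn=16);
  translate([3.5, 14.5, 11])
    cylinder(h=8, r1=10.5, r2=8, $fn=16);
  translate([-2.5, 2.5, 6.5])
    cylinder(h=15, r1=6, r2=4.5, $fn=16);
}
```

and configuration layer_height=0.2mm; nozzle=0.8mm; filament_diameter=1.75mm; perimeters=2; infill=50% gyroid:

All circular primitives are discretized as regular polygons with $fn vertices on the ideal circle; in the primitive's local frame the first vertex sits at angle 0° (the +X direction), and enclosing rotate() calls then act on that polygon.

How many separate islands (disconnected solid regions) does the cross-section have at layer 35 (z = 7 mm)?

1

At z = 7 mm: the r=6.5 cylinder contributes a regular 16-gon of circumradius 6.5; the cone at (3.5, 14.5) is absent (z outside [11, 19]); the cone at (-2.5, 2.5) contributes a regular 16-gon of circumradius 5.950 (interpolated between r1=6 and r2=4.5 at t=0.033); After the difference (first − rest): starting from the r=6.5 cylinder, the cone at (-2.5, 2.5) partially overlaps it — only the 75.43 mm² overlap (of its 108.38 mm²) is removed, clipping the outline — 1 connected region. Overall, the cross-section is a single solid region. Island count = 1.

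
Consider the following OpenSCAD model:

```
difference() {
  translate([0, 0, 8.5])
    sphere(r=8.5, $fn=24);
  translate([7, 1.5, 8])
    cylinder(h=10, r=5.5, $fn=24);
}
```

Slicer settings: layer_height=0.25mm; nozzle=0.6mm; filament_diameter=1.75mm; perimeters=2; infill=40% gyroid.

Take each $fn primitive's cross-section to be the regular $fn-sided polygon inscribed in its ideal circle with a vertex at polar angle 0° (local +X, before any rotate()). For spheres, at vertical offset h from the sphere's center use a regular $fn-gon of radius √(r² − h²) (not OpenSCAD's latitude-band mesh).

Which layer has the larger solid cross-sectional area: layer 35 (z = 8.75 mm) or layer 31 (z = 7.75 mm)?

layer 31 (z = 7.75 mm)

Layer 35 (z = 8.75): the r=8.5 sphere contributes a regular 24-gon of circumradius √(8.5²−0.25²) = 8.496 (area = (24/2)·8.496²·sin(360°/24) = 224.20 mm²); the r=5.5 cylinder at (7, 1.5) contributes a regular 24-gon of circumradius 5.5 (area = (24/2)·5.500²·sin(360°/24) = 93.95 mm²); After the difference (first − rest): starting from the r=8.5 sphere (224.20 mm²), the r=5.5 cylinder at (7, 1.5) partially overlaps it — only the 54.15 mm² overlap (of its 93.95 mm²) is removed, clipping the outline — area = 170.05 mm². So its area = 170.05 mm². Layer 31 (z = 7.75): the r=8.5 sphere slices to a regular 24-gon of circumradius 8.467 (√(r²−h²) with h=0.75 from center) (area = (24/2)·8.467²·sin(360°/24) = 222.65 mm²); the cylinder at (7, 1.5) is absent (z outside [8, 18]); Taking the first minus the rest: none of the subtracted shapes is present at this height, so the r=8.5 sphere is unchanged — area = 222.65 mm². So its area = 222.65 mm². Layer 31 is larger (222.65 vs 170.05 mm²).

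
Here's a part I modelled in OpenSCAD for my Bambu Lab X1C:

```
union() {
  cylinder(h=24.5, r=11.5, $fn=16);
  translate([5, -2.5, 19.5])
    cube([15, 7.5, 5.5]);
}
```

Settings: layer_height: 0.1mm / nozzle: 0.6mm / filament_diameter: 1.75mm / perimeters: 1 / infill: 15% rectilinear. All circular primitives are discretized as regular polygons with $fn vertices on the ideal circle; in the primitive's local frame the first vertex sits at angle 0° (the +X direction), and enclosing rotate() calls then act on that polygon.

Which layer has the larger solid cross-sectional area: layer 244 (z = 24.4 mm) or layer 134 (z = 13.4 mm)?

layer 244 (z = 24.4 mm)

Layer 244 (z = 24.4): the r=11.5 cylinder contributes a regular 16-gon of circumradius 11.5 (area = (16/2)·11.500²·sin(360°/16) = 404.88 mm²); the cube at (5, -2.5) is present — its section is the full 15×7.5 rectangle (area 112.50 mm²); Merging all regions: the regions partially overlap — summed areas 517.38 mm² minus the doubly-counted overlap 45.56 mm² gives 471.82 mm² — area = 471.82 mm². So its area = 471.82 mm². Layer 134 (z = 13.4): the r=11.5 cylinder gives a regular 16-gon of circumradius 11.5 (constant along its height) (area = (16/2)·11.500²·sin(360°/16) = 404.88 mm²); the cube at (5, -2.5) does not reach this height (z outside [19.5, 25]); Taking the union: only the r=11.5 cylinder is present, so the union is just that shape — area = 404.88 mm². So its area = 404.88 mm². Layer 244 is larger (471.82 vs 404.88 mm²).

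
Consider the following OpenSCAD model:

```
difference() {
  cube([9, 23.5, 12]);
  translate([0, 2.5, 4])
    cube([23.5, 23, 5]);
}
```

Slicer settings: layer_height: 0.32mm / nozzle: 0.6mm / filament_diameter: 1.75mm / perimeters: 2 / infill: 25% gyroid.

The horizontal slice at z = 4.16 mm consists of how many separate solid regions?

At z = 4.16 mm: the cube is present — its section is the full 9×23.5 rectangle; the 23.5×23 cube at (0, 2.5) contributes its full rectangle; After the difference (first − rest): starting from the 9×23.5 cube, the 23.5×23 cube at (0, 2.5) partially overlaps it — only the 189.00 mm² overlap (of its 540.50 mm²) is removed, clipping the outline — 1 connected region. The result has 1 disconnected region.

1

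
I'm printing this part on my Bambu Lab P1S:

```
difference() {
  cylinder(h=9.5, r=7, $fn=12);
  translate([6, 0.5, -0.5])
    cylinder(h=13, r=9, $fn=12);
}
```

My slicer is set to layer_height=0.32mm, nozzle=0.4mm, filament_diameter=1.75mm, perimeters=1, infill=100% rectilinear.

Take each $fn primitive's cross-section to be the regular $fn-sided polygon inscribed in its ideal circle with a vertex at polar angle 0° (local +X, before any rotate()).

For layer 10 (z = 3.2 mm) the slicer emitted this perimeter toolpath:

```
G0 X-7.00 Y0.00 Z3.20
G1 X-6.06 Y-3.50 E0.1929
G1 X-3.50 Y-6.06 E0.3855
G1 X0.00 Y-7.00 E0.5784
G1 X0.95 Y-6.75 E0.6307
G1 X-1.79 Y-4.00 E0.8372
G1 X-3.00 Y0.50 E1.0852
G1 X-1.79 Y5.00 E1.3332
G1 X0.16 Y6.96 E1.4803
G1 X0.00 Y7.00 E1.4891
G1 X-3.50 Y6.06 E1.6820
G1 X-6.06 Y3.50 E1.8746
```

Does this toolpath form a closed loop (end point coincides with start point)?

Start point (G0): (-7.00, 0.00). End point (last G1): the path does not return to the start — open.

no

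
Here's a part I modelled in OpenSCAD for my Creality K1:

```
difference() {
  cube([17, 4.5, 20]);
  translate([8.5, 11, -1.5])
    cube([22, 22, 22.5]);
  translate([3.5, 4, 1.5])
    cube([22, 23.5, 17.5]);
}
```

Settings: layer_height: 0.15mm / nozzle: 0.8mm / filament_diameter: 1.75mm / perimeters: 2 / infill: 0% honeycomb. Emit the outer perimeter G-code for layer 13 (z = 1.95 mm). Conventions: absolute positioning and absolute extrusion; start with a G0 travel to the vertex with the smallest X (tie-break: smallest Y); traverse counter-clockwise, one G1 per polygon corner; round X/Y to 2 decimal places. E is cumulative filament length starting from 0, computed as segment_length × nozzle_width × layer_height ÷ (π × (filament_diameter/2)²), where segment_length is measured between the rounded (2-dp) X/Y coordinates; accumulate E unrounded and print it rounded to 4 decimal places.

At z = 1.95 mm: the 17×4.5 cube contributes its full rectangle; the cube at (8.5, 11) (footprint 22×22) is included at this height; the cube at (3.5, 4) (footprint 22×23.5) is included at this height; After the difference (first − rest): starting from the 17×4.5 cube, the 22×22 cube at (8.5, 11) misses the remaining region (no effect); the 22×23.5 cube at (3.5, 4) partially overlaps it — only the 6.75 mm² overlap (of its 517.00 mm²) is removed, clipping the outline — 1 connected region. The outline is a single polygon with 6 vertices. Extrusion per mm of travel: 0.8 × 0.15 / (π × 0.875²) = 0.049890. Accumulating E over each segment gives final E = 2.1453.

G0 X0.00 Y0.00 Z1.95
G1 X17.00 Y0.00 E0.8481
G1 X17.00 Y4.00 E1.0477
G1 X3.50 Y4.00 E1.7212
G1 X3.50 Y4.50 E1.7462
G1 X0.00 Y4.50 E1.9208
G1 X0.00 Y0.00 E2.1453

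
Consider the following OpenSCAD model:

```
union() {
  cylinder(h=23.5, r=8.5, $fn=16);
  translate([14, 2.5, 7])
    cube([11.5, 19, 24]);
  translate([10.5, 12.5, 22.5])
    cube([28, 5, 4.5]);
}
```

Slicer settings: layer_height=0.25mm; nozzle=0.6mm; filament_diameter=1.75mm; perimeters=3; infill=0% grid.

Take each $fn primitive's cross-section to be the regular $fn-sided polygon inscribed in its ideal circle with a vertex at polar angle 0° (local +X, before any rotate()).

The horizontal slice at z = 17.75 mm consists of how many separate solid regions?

At z = 17.75 mm: the cylinder: section is a regular 16-gon, circumradius r=8.5; the cube at (14, 2.5) is present — its section is the full 11.5×19 rectangle; the cube at (10.5, 12.5) is absent (z outside [22.5, 27]); Taking the union: the 2 present regions are separate (no shared area or edge), so areas and boundary lengths simply add and each stays a separate island — 2 connected regions. The result has 2 disconnected regions.

2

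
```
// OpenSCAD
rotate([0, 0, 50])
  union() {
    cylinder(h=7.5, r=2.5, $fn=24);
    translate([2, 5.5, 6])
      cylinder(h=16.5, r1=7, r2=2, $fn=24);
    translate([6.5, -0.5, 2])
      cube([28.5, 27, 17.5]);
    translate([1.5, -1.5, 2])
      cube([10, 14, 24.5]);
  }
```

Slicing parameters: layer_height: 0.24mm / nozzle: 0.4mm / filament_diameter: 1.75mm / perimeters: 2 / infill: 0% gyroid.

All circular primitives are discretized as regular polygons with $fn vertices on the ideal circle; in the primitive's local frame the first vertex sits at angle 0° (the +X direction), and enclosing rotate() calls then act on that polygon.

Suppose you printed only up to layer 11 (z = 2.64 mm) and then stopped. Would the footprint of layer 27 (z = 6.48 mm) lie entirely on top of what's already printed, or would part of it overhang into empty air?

Compare the two slices. At z = 2.64: the cylinder: section is a regular 24-gon, circumradius r=2.5 (area = (24/2)·2.500²·sin(360°/24) = 19.41 mm²); the cone at (2, 5.5) does not reach this height (z outside [6, 22.5]); the cube at (6.5, -0.5) is present — its section is the full 28.5×27 rectangle (area 769.50 mm²); the cube at (1.5, -1.5) is present — its section is the full 10×14 rectangle (area 140.00 mm²); Combining (union): the regions partially overlap — summed areas 928.91 mm² minus the doubly-counted overlap 67.60 mm² gives 861.31 mm² — area = 861.31 mm²; (rotated 50° about Z; rotation is an isometry so areas/perimeters/island counts are preserved). At z = 6.48: the cylinder: section is a regular 24-gon, circumradius r=2.5 (area = (24/2)·2.500²·sin(360°/24) = 19.41 mm²); the cone at (2, 5.5): at t=0.029 of its height the radius interpolates to r₁+(r₂−r₁)t = 6.855, giving a regular 24-gon of that circumradius (area = (24/2)·6.855²·sin(360°/24) = 145.93 mm²); the cube at (6.5, -0.5) (footprint 28.5×27) is included at this height (area 769.50 mm²); the 10×14 cube at (1.5, -1.5) contributes its full rectangle (area 140.00 mm²); Merging all regions: the regions partially overlap — summed areas 1074.84 mm² minus the doubly-counted overlap 158.59 mm² gives 916.25 mm² — area = 916.25 mm²; (rotated 50° about Z; rotation is an isometry so areas/perimeters/island counts are preserved). Checking containment: at z = 6.48 the cross-section extends beyond the z = 2.64 cross-section by about 54.94 mm².

part overhangs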